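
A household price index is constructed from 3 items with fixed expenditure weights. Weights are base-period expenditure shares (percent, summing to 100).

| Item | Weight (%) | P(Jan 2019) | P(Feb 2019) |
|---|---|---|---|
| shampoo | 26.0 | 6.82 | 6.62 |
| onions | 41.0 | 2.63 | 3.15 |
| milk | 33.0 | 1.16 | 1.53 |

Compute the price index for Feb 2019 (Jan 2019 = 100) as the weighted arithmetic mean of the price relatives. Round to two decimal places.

117.87

shampoo: 26.0 × (6.62/6.82) = 26.0 × 0.970674 = 25.2375
onions: 41.0 × (3.15/2.63) = 41.0 × 1.197719 = 49.1065
milk: 33.0 × (1.53/1.16) = 33.0 × 1.318966 = 43.5259
Index = Σ wᵢ·(p₁ᵢ/p₀ᵢ) = 25.2375 + 49.1065 + 43.5259 = 117.8699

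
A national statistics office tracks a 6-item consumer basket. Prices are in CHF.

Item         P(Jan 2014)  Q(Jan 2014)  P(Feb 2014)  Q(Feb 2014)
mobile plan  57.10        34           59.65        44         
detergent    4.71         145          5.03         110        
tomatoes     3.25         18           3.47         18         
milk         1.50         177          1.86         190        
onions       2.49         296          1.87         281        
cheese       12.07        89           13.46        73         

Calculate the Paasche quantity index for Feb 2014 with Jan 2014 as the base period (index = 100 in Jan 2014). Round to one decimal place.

104.1

Paasche quantity index uses current-period prices as weights.
ΣP(Feb 2014)·Q(Feb 2014) = 59.65×44 + 5.03×110 + 3.47×18 + 1.86×190 + 1.87×281 + 13.46×73 = 2624.6 + 553.3 + 62.46 + 353.4 + 525.47 + 982.58 = 5101.81
ΣP(Feb 2014)·Q(Jan 2014) = 59.65×34 + 5.03×145 + 3.47×18 + 1.86×177 + 1.87×296 + 13.46×89 = 2028.1 + 729.35 + 62.46 + 329.22 + 553.52 + 1197.94 = 4900.59
Index = 5101.81 / 4900.59 × 100 = 104.1060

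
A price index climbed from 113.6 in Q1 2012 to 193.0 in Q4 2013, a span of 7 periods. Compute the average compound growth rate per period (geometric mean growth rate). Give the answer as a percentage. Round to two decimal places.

Growth factor = (193.0/113.6)^(1/7) = (1.698944)^(1/7) = 1.078655
Growth rate = 1.078655 − 1 = 0.078655 = 7.8655%

7.87%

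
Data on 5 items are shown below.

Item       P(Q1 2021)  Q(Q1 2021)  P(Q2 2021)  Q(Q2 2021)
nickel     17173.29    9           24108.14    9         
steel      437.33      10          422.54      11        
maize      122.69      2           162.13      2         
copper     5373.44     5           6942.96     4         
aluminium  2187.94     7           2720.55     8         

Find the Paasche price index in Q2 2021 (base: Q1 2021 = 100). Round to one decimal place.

Paasche price index uses current-period quantities as weights.
ΣP(Q2 2021)·Q(Q2 2021) = 24108.14×9 + 422.54×11 + 162.13×2 + 6942.96×4 + 2720.55×8 = 216973.26 + 4647.94 + 324.26 + 27771.84 + 21764.4 = 271481.7
ΣP(Q1 2021)·Q(Q2 2021) = 17173.29×9 + 437.33×11 + 122.69×2 + 5373.44×4 + 2187.94×8 = 154559.61 + 4810.63 + 245.38 + 21493.76 + 17503.52 = 198612.9
Index = 271481.7 / 198612.9 × 100 = 136.6889

136.7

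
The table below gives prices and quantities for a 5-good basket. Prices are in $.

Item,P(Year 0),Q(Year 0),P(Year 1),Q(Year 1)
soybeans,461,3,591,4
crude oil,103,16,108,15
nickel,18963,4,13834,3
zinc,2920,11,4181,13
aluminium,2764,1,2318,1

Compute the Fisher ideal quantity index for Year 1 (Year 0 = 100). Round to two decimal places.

92.00

Laspeyres component (base-period weights):
ΣP(Year 0)Q(Year 1) = 461×4 + 103×15 + 18963×3 + 2920×13 + 2764×1 = 1844 + 1545 + 56889 + 37960 + 2764 = 101002
ΣP(Year 0)Q(Year 0) = 461×3 + 103×16 + 18963×4 + 2920×11 + 2764×1 = 1383 + 1648 + 75852 + 32120 + 2764 = 113767
L = 101002 / 113767 × 100 = 88.7797
Paasche component (current-period weights):
ΣP(Year 1)Q(Year 1) = 591×4 + 108×15 + 13834×3 + 4181×13 + 2318×1 = 2364 + 1620 + 41502 + 54353 + 2318 = 102157
ΣP(Year 1)Q(Year 0) = 591×3 + 108×16 + 13834×4 + 4181×11 + 2318×1 = 1773 + 1728 + 55336 + 45991 + 2318 = 107146
P = 102157 / 107146 × 100 = 95.3437
Fisher = √(L × P) = √(88.7797 × 95.3437) = 92.0032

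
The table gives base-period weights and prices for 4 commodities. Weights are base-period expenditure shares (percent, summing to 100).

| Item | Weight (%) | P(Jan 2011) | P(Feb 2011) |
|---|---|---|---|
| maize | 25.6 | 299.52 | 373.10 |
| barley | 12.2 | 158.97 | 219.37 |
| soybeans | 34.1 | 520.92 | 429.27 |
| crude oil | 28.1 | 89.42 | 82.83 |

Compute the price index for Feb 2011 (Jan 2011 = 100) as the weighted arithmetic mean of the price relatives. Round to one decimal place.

maize: 25.6 × (373.10/299.52) = 25.6 × 1.245660 = 31.8889
barley: 12.2 × (219.37/158.97) = 12.2 × 1.379946 = 16.8353
soybeans: 34.1 × (429.27/520.92) = 34.1 × 0.824061 = 28.1005
crude oil: 28.1 × (82.83/89.42) = 28.1 × 0.926303 = 26.0291
Index = Σ wᵢ·(p₁ᵢ/p₀ᵢ) = 31.8889 + 16.8353 + 28.1005 + 26.0291 = 102.8538

102.9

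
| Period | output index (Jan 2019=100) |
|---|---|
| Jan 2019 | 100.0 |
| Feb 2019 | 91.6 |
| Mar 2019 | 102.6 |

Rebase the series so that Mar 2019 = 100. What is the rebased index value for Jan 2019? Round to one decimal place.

97.5

Rebased(Jan 2019) = 100.0 / 102.6 × 100 = 97.4659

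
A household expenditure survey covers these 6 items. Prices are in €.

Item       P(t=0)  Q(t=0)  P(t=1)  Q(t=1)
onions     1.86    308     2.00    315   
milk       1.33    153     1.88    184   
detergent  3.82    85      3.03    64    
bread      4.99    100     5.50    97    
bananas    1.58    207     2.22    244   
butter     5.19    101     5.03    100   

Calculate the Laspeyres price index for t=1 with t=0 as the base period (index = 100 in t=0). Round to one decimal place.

109.3

Laspeyres price index uses base-period quantities as weights.
ΣP(t=1)·Q(t=0) = 2.00×308 + 1.88×153 + 3.03×85 + 5.50×100 + 2.22×207 + 5.03×101 = 616 + 287.64 + 257.55 + 550 + 459.54 + 508.03 = 2678.76
ΣP(t=0)·Q(t=0) = 1.86×308 + 1.33×153 + 3.82×85 + 4.99×100 + 1.58×207 + 5.19×101 = 572.88 + 203.49 + 324.7 + 499 + 327.06 + 524.19 = 2451.32
Index = 2678.76 / 2451.32 × 100 = 109.2783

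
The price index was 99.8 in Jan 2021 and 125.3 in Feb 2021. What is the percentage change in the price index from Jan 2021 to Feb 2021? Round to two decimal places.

25.55%

Change = (125.3 − 99.8) / 99.8 × 100
       = 25.5 / 99.8 × 100 = 25.5511%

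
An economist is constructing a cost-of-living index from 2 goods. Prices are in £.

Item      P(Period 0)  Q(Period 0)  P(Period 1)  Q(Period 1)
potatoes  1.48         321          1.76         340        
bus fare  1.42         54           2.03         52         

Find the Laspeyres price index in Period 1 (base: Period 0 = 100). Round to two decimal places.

Laspeyres price index uses base-period quantities as weights.
ΣP(Period 1)·Q(Period 0) = 1.76×321 + 2.03×54 = 564.96 + 109.62 = 674.58
ΣP(Period 0)·Q(Period 0) = 1.48×321 + 1.42×54 = 475.08 + 76.68 = 551.76
Index = 674.58 / 551.76 × 100 = 122.2597

122.26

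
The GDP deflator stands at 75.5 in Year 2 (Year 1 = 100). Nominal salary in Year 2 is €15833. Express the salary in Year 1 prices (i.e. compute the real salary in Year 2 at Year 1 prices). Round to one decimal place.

Real = Nominal ÷ (Index/100) = 15833 ÷ (75.5/100)
     = 15833 ÷ 0.755 = 20970.8609

20970.9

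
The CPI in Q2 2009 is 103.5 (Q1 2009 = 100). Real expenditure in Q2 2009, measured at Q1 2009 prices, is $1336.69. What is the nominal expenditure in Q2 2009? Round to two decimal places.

1383.47

Nominal = Real × (Index/100) = 1336.69 × (103.5/100)
        = 1336.69 × 1.035 = 1383.4742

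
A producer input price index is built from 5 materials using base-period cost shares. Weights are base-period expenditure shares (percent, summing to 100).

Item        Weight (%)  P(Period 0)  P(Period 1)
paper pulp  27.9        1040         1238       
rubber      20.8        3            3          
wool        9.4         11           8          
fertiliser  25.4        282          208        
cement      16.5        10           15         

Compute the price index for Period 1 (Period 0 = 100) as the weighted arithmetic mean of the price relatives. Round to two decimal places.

paper pulp: 27.9 × (1238/1040) = 27.9 × 1.190385 = 33.2117
rubber: 20.8 × (3/3) = 20.8 × 1.000000 = 20.8000
wool: 9.4 × (8/11) = 9.4 × 0.727273 = 6.8364
fertiliser: 25.4 × (208/282) = 25.4 × 0.737589 = 18.7348
cement: 16.5 × (15/10) = 16.5 × 1.500000 = 24.7500
Index = Σ wᵢ·(p₁ᵢ/p₀ᵢ) = 33.2117 + 20.8000 + 6.8364 + 18.7348 + 24.7500 = 104.3328

104.33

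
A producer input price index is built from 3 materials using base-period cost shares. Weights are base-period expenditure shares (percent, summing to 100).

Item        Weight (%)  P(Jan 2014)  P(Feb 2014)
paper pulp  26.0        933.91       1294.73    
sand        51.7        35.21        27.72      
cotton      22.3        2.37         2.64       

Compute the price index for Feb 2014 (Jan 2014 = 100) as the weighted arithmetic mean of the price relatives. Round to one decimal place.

paper pulp: 26.0 × (1294.73/933.91) = 26.0 × 1.386354 = 36.0452
sand: 51.7 × (27.72/35.21) = 51.7 × 0.787276 = 40.7022
cotton: 22.3 × (2.64/2.37) = 22.3 × 1.113924 = 24.8405
Index = Σ wᵢ·(p₁ᵢ/p₀ᵢ) = 36.0452 + 40.7022 + 24.8405 = 101.5879

101.6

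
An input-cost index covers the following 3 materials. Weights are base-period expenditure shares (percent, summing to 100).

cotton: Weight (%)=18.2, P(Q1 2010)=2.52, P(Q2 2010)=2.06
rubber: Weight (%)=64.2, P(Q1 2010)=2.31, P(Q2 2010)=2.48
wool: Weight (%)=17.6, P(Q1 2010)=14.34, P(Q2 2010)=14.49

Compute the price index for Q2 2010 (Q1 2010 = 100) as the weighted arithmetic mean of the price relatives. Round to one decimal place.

101.6

cotton: 18.2 × (2.06/2.52) = 18.2 × 0.817460 = 14.8778
rubber: 64.2 × (2.48/2.31) = 64.2 × 1.073593 = 68.9247
wool: 17.6 × (14.49/14.34) = 17.6 × 1.010460 = 17.7841
Index = Σ wᵢ·(p₁ᵢ/p₀ᵢ) = 14.8778 + 68.9247 + 17.7841 = 101.5866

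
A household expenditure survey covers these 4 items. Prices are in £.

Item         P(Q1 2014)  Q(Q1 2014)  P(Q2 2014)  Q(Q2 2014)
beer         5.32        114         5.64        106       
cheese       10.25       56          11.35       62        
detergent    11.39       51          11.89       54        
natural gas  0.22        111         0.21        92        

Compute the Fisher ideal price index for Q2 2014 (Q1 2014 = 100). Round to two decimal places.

106.92

Laspeyres component (base-period weights):
ΣP(Q2 2014)Q(Q1 2014) = 5.64×114 + 11.35×56 + 11.89×51 + 0.21×111 = 642.96 + 635.6 + 606.39 + 23.31 = 1908.26
ΣP(Q1 2014)Q(Q1 2014) = 5.32×114 + 10.25×56 + 11.39×51 + 0.22×111 = 606.48 + 574 + 580.89 + 24.42 = 1785.79
L = 1908.26 / 1785.79 × 100 = 106.8580
Paasche component (current-period weights):
ΣP(Q2 2014)Q(Q2 2014) = 5.64×106 + 11.35×62 + 11.89×54 + 0.21×92 = 597.84 + 703.7 + 642.06 + 19.32 = 1962.92
ΣP(Q1 2014)Q(Q2 2014) = 5.32×106 + 10.25×62 + 11.39×54 + 0.22×92 = 563.92 + 635.5 + 615.06 + 20.24 = 1834.72
P = 1962.92 / 1834.72 × 100 = 106.9874
Fisher = √(L × P) = √(106.8580 × 106.9874) = 106.9227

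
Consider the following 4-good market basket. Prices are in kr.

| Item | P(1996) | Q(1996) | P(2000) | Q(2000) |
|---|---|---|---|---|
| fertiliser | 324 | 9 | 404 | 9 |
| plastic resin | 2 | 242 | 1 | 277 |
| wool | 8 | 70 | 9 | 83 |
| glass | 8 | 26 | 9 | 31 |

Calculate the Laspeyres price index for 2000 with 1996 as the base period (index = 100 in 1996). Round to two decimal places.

Laspeyres price index uses base-period quantities as weights.
ΣP(2000)·Q(1996) = 404×9 + 1×242 + 9×70 + 9×26 = 3636 + 242 + 630 + 234 = 4742
ΣP(1996)·Q(1996) = 324×9 + 2×242 + 8×70 + 8×26 = 2916 + 484 + 560 + 208 = 4168
Index = 4742 / 4168 × 100 = 113.7716

113.77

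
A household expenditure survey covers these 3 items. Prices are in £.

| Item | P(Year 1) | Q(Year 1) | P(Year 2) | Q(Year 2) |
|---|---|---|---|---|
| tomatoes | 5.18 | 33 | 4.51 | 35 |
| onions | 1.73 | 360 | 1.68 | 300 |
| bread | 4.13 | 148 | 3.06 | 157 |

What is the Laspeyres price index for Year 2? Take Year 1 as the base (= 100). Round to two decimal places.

Laspeyres price index uses base-period quantities as weights.
ΣP(Year 2)·Q(Year 1) = 4.51×33 + 1.68×360 + 3.06×148 = 148.83 + 604.8 + 452.88 = 1206.51
ΣP(Year 1)·Q(Year 1) = 5.18×33 + 1.73×360 + 4.13×148 = 170.94 + 622.8 + 611.24 = 1404.98
Index = 1206.51 / 1404.98 × 100 = 85.8738

85.87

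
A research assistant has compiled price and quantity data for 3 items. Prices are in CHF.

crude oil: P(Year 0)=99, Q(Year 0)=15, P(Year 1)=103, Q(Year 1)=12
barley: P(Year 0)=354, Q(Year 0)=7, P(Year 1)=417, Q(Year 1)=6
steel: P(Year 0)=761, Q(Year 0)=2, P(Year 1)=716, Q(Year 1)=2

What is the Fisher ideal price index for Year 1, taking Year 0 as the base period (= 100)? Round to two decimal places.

Laspeyres component (base-period weights):
ΣP(Year 1)Q(Year 0) = 103×15 + 417×7 + 716×2 = 1545 + 2919 + 1432 = 5896
ΣP(Year 0)Q(Year 0) = 99×15 + 354×7 + 761×2 = 1485 + 2478 + 1522 = 5485
L = 5896 / 5485 × 100 = 107.4932
Paasche component (current-period weights):
ΣP(Year 1)Q(Year 1) = 103×12 + 417×6 + 716×2 = 1236 + 2502 + 1432 = 5170
ΣP(Year 0)Q(Year 1) = 99×12 + 354×6 + 761×2 = 1188 + 2124 + 1522 = 4834
P = 5170 / 4834 × 100 = 106.9508
Fisher = √(L × P) = √(107.4932 × 106.9508) = 107.2216

107.22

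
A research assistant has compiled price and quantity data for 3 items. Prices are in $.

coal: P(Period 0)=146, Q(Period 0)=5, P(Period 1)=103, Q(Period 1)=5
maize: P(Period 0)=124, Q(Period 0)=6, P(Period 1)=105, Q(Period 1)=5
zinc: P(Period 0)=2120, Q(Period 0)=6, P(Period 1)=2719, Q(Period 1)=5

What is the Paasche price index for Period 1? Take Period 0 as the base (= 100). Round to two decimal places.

122.47

Paasche price index uses current-period quantities as weights.
ΣP(Period 1)·Q(Period 1) = 103×5 + 105×5 + 2719×5 = 515 + 525 + 13595 = 14635
ΣP(Period 0)·Q(Period 1) = 146×5 + 124×5 + 2120×5 = 730 + 620 + 10600 = 11950
Index = 14635 / 11950 × 100 = 122.4686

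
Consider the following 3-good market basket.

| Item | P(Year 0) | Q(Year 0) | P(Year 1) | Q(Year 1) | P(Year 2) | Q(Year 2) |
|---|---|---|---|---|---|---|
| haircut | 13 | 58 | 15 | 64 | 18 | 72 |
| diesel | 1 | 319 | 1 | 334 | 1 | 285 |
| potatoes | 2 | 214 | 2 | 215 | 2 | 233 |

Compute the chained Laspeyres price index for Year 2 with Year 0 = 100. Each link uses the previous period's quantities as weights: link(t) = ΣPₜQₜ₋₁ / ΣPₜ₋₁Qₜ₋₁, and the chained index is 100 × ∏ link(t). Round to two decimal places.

Link Year 0→Year 1:
ΣP(Year 1)Q(Year 0) = 15×58 + 1×319 + 2×214 = 870 + 319 + 428 = 1617
ΣP(Year 0)Q(Year 0) = 13×58 + 1×319 + 2×214 = 754 + 319 + 428 = 1501
link = 1617/1501 = 1.077282
Link Year 1→Year 2:
ΣP(Year 2)Q(Year 1) = 18×64 + 1×334 + 2×215 = 1152 + 334 + 430 = 1916
ΣP(Year 1)Q(Year 1) = 15×64 + 1×334 + 2×215 = 960 + 334 + 430 = 1724
link = 1916/1724 = 1.111369
Chained index = 100 × 1.077282 × 1.111369 = 119.7258

119.73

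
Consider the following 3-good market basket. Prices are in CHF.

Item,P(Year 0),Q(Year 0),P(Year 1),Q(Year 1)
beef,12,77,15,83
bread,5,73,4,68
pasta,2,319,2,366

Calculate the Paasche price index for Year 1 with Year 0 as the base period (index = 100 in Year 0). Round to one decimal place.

108.8

Paasche price index uses current-period quantities as weights.
ΣP(Year 1)·Q(Year 1) = 15×83 + 4×68 + 2×366 = 1245 + 272 + 732 = 2249
ΣP(Year 0)·Q(Year 1) = 12×83 + 5×68 + 2×366 = 996 + 340 + 732 = 2068
Index = 2249 / 2068 × 100 = 108.7524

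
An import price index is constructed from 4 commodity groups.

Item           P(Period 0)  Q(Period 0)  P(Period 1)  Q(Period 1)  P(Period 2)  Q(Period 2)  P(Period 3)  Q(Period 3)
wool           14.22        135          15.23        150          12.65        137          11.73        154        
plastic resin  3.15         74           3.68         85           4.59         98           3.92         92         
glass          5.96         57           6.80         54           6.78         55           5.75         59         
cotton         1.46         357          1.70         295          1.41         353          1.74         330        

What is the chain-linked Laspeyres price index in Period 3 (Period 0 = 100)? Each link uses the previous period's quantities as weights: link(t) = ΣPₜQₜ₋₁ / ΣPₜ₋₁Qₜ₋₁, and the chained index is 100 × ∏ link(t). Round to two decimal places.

93.43

Link Period 0→Period 1:
ΣP(Period 1)Q(Period 0) = 15.23×135 + 3.68×74 + 6.80×57 + 1.70×357 = 2056.05 + 272.32 + 387.6 + 606.9 = 3322.87
ΣP(Period 0)Q(Period 0) = 14.22×135 + 3.15×74 + 5.96×57 + 1.46×357 = 1919.7 + 233.1 + 339.72 + 521.22 = 3013.74
link = 3322.87/3013.74 = 1.102574
Link Period 1→Period 2:
ΣP(Period 2)Q(Period 1) = 12.65×150 + 4.59×85 + 6.78×54 + 1.41×295 = 1897.5 + 390.15 + 366.12 + 415.95 = 3069.72
ΣP(Period 1)Q(Period 1) = 15.23×150 + 3.68×85 + 6.80×54 + 1.70×295 = 2284.5 + 312.8 + 367.2 + 501.5 = 3466
link = 3069.72/3466 = 0.885666
Link Period 2→Period 3:
ΣP(Period 3)Q(Period 2) = 11.73×137 + 3.92×98 + 5.75×55 + 1.74×353 = 1607.01 + 384.16 + 316.25 + 614.22 = 2921.64
ΣP(Period 2)Q(Period 2) = 12.65×137 + 4.59×98 + 6.78×55 + 1.41×353 = 1733.05 + 449.82 + 372.9 + 497.73 = 3053.5
link = 2921.64/3053.5 = 0.956817
Chained index = 100 × 1.102574 × 0.885666 × 0.956817 = 93.4343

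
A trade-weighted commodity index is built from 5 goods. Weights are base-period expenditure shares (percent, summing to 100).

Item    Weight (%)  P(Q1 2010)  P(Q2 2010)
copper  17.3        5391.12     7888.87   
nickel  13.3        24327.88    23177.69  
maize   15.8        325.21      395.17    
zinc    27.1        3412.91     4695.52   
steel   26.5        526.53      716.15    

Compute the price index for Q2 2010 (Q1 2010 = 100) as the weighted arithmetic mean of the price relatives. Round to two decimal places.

copper: 17.3 × (7888.87/5391.12) = 17.3 × 1.463308 = 25.3152
nickel: 13.3 × (23177.69/24327.88) = 13.3 × 0.952721 = 12.6712
maize: 15.8 × (395.17/325.21) = 15.8 × 1.215123 = 19.1989
zinc: 27.1 × (4695.52/3412.91) = 27.1 × 1.375811 = 37.2845
steel: 26.5 × (716.15/526.53) = 26.5 × 1.360131 = 36.0435
Index = Σ wᵢ·(p₁ᵢ/p₀ᵢ) = 25.3152 + 12.6712 + 19.1989 + 37.2845 + 36.0435 = 130.5133

130.51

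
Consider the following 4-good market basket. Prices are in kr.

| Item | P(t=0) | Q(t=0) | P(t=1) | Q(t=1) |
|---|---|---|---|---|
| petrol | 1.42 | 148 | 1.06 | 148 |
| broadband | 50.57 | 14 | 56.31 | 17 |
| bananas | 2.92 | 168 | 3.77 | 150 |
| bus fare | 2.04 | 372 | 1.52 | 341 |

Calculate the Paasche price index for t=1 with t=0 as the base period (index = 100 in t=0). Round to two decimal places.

99.75

Paasche price index uses current-period quantities as weights.
ΣP(t=1)·Q(t=1) = 1.06×148 + 56.31×17 + 3.77×150 + 1.52×341 = 156.88 + 957.27 + 565.5 + 518.32 = 2197.97
ΣP(t=0)·Q(t=1) = 1.42×148 + 50.57×17 + 2.92×150 + 2.04×341 = 210.16 + 859.69 + 438 + 695.64 = 2203.49
Index = 2197.97 / 2203.49 × 100 = 99.7495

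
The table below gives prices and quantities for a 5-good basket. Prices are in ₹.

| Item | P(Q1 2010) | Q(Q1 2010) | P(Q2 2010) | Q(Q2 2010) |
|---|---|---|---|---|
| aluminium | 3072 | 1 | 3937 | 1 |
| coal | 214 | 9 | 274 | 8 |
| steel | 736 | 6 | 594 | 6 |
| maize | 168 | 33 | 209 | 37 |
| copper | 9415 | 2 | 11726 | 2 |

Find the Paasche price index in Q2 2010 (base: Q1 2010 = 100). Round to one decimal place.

119.4

Paasche price index uses current-period quantities as weights.
ΣP(Q2 2010)·Q(Q2 2010) = 3937×1 + 274×8 + 594×6 + 209×37 + 11726×2 = 3937 + 2192 + 3564 + 7733 + 23452 = 40878
ΣP(Q1 2010)·Q(Q2 2010) = 3072×1 + 214×8 + 736×6 + 168×37 + 9415×2 = 3072 + 1712 + 4416 + 6216 + 18830 = 34246
Index = 40878 / 34246 × 100 = 119.3658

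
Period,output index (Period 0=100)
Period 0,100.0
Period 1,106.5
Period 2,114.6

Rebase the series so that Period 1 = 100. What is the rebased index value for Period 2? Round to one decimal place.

107.6

Rebased(Period 2) = 114.6 / 106.5 × 100 = 107.6056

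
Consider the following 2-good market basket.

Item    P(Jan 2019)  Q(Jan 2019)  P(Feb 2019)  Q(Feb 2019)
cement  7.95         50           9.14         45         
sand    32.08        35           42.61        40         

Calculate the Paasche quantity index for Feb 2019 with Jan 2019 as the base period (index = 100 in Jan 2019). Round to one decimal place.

108.6

Paasche quantity index uses current-period prices as weights.
ΣP(Feb 2019)·Q(Feb 2019) = 9.14×45 + 42.61×40 = 411.3 + 1704.4 = 2115.7
ΣP(Feb 2019)·Q(Jan 2019) = 9.14×50 + 42.61×35 = 457 + 1491.35 = 1948.35
Index = 2115.7 / 1948.35 × 100 = 108.5893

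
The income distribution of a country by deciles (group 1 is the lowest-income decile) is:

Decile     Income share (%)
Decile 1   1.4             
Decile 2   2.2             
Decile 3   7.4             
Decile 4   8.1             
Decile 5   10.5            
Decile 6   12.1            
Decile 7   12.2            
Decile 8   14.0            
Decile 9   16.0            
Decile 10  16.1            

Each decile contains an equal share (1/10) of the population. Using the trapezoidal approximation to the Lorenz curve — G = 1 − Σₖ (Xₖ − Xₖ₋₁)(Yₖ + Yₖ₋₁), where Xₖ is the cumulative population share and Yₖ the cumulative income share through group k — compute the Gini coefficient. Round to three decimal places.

Cumulative income shares Yₖ: 0.0140, 0.0360, 0.1100, 0.1910, 0.2960, 0.4170, 0.5390, 0.6790, 0.8390, 1.0000
Σ (Xₖ−Xₖ₋₁)(Yₖ+Yₖ₋₁) = (1/10)(0.0140+0.0000) + (1/10)(0.0360+0.0140) + (1/10)(0.1100+0.0360) + (1/10)(0.1910+0.1100) + (1/10)(0.2960+0.1910) + (1/10)(0.4170+0.2960) + (1/10)(0.5390+0.4170) + (1/10)(0.6790+0.5390) + (1/10)(0.8390+0.6790) + (1/10)(1.0000+0.8390)
  = 0.0014 + 0.0050 + 0.0146 + 0.0301 + 0.0487 + 0.0713 + 0.0956 + 0.1218 + 0.1518 + 0.1839 = 0.7242
G = 1 − 0.7242 = 0.2758

0.276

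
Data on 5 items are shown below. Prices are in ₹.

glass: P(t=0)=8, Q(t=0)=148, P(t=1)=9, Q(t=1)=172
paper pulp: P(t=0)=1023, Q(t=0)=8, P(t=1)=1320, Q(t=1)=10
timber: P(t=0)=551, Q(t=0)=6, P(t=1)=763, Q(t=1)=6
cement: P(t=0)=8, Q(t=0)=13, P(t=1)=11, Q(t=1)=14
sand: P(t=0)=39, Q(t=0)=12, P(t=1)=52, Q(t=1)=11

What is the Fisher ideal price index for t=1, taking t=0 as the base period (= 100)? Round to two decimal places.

129.95

Laspeyres component (base-period weights):
ΣP(t=1)Q(t=0) = 9×148 + 1320×8 + 763×6 + 11×13 + 52×12 = 1332 + 10560 + 4578 + 143 + 624 = 17237
ΣP(t=0)Q(t=0) = 8×148 + 1023×8 + 551×6 + 8×13 + 39×12 = 1184 + 8184 + 3306 + 104 + 468 = 13246
L = 17237 / 13246 × 100 = 130.1299
Paasche component (current-period weights):
ΣP(t=1)Q(t=1) = 9×172 + 1320×10 + 763×6 + 11×14 + 52×11 = 1548 + 13200 + 4578 + 154 + 572 = 20052
ΣP(t=0)Q(t=1) = 8×172 + 1023×10 + 551×6 + 8×14 + 39×11 = 1376 + 10230 + 3306 + 112 + 429 = 15453
P = 20052 / 15453 × 100 = 129.7612
Fisher = √(L × P) = √(130.1299 × 129.7612) = 129.9454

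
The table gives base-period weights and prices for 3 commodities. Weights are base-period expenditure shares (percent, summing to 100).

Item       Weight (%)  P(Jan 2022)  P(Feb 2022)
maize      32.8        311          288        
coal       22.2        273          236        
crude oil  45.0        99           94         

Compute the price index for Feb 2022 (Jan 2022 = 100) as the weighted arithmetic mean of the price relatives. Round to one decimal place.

92.3

maize: 32.8 × (288/311) = 32.8 × 0.926045 = 30.3743
coal: 22.2 × (236/273) = 22.2 × 0.864469 = 19.1912
crude oil: 45.0 × (94/99) = 45.0 × 0.949495 = 42.7273
Index = Σ wᵢ·(p₁ᵢ/p₀ᵢ) = 30.3743 + 19.1912 + 42.7273 = 92.2928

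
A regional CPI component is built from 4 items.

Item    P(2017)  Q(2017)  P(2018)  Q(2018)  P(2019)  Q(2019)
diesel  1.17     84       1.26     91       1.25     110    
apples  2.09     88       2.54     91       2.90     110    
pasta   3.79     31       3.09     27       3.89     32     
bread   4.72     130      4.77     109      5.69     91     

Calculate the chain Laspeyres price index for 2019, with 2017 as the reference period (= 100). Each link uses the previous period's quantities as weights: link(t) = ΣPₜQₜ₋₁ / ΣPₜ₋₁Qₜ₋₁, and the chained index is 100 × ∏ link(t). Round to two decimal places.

Link 2017→2018:
ΣP(2018)Q(2017) = 1.26×84 + 2.54×88 + 3.09×31 + 4.77×130 = 105.84 + 223.52 + 95.79 + 620.1 = 1045.25
ΣP(2017)Q(2017) = 1.17×84 + 2.09×88 + 3.79×31 + 4.72×130 = 98.28 + 183.92 + 117.49 + 613.6 = 1013.29
link = 1045.25/1013.29 = 1.031541
Link 2018→2019:
ΣP(2019)Q(2018) = 1.25×91 + 2.90×91 + 3.89×27 + 5.69×109 = 113.75 + 263.9 + 105.03 + 620.21 = 1102.89
ΣP(2018)Q(2018) = 1.26×91 + 2.54×91 + 3.09×27 + 4.77×109 = 114.66 + 231.14 + 83.43 + 519.93 = 949.16
link = 1102.89/949.16 = 1.161964
Chained index = 100 × 1.031541 × 1.161964 = 119.8614

119.86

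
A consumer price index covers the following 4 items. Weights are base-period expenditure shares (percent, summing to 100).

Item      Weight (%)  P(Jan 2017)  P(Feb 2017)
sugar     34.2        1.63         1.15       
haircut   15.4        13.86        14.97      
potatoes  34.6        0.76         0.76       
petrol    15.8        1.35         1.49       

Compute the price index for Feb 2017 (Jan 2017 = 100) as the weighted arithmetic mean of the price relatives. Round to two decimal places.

92.80

sugar: 34.2 × (1.15/1.63) = 34.2 × 0.705521 = 24.1288
haircut: 15.4 × (14.97/13.86) = 15.4 × 1.080087 = 16.6333
potatoes: 34.6 × (0.76/0.76) = 34.6 × 1.000000 = 34.6000
petrol: 15.8 × (1.49/1.35) = 15.8 × 1.103704 = 17.4385
Index = Σ wᵢ·(p₁ᵢ/p₀ᵢ) = 24.1288 + 16.6333 + 34.6000 + 17.4385 = 92.8007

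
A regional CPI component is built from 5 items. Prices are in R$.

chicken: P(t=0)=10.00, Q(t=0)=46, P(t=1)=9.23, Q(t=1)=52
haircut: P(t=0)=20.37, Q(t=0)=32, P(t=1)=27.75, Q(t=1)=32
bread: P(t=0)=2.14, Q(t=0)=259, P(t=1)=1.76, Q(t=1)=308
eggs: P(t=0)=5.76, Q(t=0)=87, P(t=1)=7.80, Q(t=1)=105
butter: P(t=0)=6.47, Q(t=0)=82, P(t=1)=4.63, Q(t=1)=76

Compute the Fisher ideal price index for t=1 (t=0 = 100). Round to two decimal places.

Laspeyres component (base-period weights):
ΣP(t=1)Q(t=0) = 9.23×46 + 27.75×32 + 1.76×259 + 7.80×87 + 4.63×82 = 424.58 + 888 + 455.84 + 678.6 + 379.66 = 2826.68
ΣP(t=0)Q(t=0) = 10.00×46 + 20.37×32 + 2.14×259 + 5.76×87 + 6.47×82 = 460 + 651.84 + 554.26 + 501.12 + 530.54 = 2697.76
L = 2826.68 / 2697.76 × 100 = 104.7788
Paasche component (current-period weights):
ΣP(t=1)Q(t=1) = 9.23×52 + 27.75×32 + 1.76×308 + 7.80×105 + 4.63×76 = 479.96 + 888 + 542.08 + 819 + 351.88 = 3080.92
ΣP(t=0)Q(t=1) = 10.00×52 + 20.37×32 + 2.14×308 + 5.76×105 + 6.47×76 = 520 + 651.84 + 659.12 + 604.8 + 491.72 = 2927.48
P = 3080.92 / 2927.48 × 100 = 105.2414
Fisher = √(L × P) = √(104.7788 × 105.2414) = 105.0098

105.01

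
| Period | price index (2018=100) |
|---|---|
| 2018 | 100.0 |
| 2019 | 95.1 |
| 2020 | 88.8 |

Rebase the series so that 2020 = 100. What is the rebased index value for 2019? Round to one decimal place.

107.1

Rebased(2019) = 95.1 / 88.8 × 100 = 107.0946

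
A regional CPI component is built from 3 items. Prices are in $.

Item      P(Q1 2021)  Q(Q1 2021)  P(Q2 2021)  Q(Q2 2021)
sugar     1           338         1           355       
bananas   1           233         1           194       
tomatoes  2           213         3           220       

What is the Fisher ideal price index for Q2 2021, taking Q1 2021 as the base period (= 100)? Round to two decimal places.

121.80

Laspeyres component (base-period weights):
ΣP(Q2 2021)Q(Q1 2021) = 1×338 + 1×233 + 3×213 = 338 + 233 + 639 = 1210
ΣP(Q1 2021)Q(Q1 2021) = 1×338 + 1×233 + 2×213 = 338 + 233 + 426 = 997
L = 1210 / 997 × 100 = 121.3641
Paasche component (current-period weights):
ΣP(Q2 2021)Q(Q2 2021) = 1×355 + 1×194 + 3×220 = 355 + 194 + 660 = 1209
ΣP(Q1 2021)Q(Q2 2021) = 1×355 + 1×194 + 2×220 = 355 + 194 + 440 = 989
P = 1209 / 989 × 100 = 122.2447
Fisher = √(L × P) = √(121.3641 × 122.2447) = 121.8036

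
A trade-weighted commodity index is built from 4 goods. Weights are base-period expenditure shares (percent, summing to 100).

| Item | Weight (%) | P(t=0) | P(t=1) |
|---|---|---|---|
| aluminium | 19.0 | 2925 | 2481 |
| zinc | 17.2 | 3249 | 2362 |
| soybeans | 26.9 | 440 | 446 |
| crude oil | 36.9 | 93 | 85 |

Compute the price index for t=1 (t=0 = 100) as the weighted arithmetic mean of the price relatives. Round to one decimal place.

aluminium: 19.0 × (2481/2925) = 19.0 × 0.848205 = 16.1159
zinc: 17.2 × (2362/3249) = 17.2 × 0.726993 = 12.5043
soybeans: 26.9 × (446/440) = 26.9 × 1.013636 = 27.2668
crude oil: 36.9 × (85/93) = 36.9 × 0.913978 = 33.7258
Index = Σ wᵢ·(p₁ᵢ/p₀ᵢ) = 16.1159 + 12.5043 + 27.2668 + 33.7258 = 89.6128

89.6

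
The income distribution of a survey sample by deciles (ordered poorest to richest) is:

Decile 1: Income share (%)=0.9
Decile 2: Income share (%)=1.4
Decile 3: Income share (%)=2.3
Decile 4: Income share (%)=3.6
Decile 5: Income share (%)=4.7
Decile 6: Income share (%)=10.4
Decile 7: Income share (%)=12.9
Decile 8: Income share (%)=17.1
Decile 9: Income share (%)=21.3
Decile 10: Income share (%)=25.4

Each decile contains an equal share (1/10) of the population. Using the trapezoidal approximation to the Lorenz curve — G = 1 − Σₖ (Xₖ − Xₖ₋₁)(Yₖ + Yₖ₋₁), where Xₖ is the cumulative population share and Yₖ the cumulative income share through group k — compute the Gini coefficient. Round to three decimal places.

0.467

Cumulative income shares Yₖ: 0.0090, 0.0230, 0.0460, 0.0820, 0.1290, 0.2330, 0.3620, 0.5330, 0.7460, 1.0000
Σ (Xₖ−Xₖ₋₁)(Yₖ+Yₖ₋₁) = (1/10)(0.0090+0.0000) + (1/10)(0.0230+0.0090) + (1/10)(0.0460+0.0230) + (1/10)(0.0820+0.0460) + (1/10)(0.1290+0.0820) + (1/10)(0.2330+0.1290) + (1/10)(0.3620+0.2330) + (1/10)(0.5330+0.3620) + (1/10)(0.7460+0.5330) + (1/10)(1.0000+0.7460)
  = 0.0009 + 0.0032 + 0.0069 + 0.0128 + 0.0211 + 0.0362 + 0.0595 + 0.0895 + 0.1279 + 0.1746 = 0.5326
G = 1 − 0.5326 = 0.4674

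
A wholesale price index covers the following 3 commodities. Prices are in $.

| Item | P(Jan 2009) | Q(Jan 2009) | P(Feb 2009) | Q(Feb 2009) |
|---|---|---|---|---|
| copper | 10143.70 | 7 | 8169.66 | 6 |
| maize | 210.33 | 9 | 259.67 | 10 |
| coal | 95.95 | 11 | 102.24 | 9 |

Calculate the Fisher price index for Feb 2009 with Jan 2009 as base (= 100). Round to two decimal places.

Laspeyres component (base-period weights):
ΣP(Feb 2009)Q(Jan 2009) = 8169.66×7 + 259.67×9 + 102.24×11 = 57187.62 + 2337.03 + 1124.64 = 60649.29
ΣP(Jan 2009)Q(Jan 2009) = 10143.70×7 + 210.33×9 + 95.95×11 = 71005.9 + 1892.97 + 1055.45 = 73954.32
L = 60649.29 / 73954.32 × 100 = 82.0091
Paasche component (current-period weights):
ΣP(Feb 2009)Q(Feb 2009) = 8169.66×6 + 259.67×10 + 102.24×9 = 49017.96 + 2596.7 + 920.16 = 52534.82
ΣP(Jan 2009)Q(Feb 2009) = 10143.70×6 + 210.33×10 + 95.95×9 = 60862.2 + 2103.3 + 863.55 = 63829.05
P = 52534.82 / 63829.05 × 100 = 82.3055
Fisher = √(L × P) = √(82.0091 × 82.3055) = 82.1572

82.16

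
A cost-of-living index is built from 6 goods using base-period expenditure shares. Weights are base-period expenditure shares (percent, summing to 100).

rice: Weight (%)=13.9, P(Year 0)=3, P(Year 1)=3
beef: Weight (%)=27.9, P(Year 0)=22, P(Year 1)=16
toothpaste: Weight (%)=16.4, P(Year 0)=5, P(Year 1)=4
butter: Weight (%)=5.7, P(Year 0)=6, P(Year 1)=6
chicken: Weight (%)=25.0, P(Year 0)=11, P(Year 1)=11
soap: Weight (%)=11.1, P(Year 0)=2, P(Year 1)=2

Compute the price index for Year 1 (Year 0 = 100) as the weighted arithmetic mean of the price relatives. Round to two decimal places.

89.11

rice: 13.9 × (3/3) = 13.9 × 1.000000 = 13.9000
beef: 27.9 × (16/22) = 27.9 × 0.727273 = 20.2909
toothpaste: 16.4 × (4/5) = 16.4 × 0.800000 = 13.1200
butter: 5.7 × (6/6) = 5.7 × 1.000000 = 5.7000
chicken: 25.0 × (11/11) = 25.0 × 1.000000 = 25.0000
soap: 11.1 × (2/2) = 11.1 × 1.000000 = 11.1000
Index = Σ wᵢ·(p₁ᵢ/p₀ᵢ) = 13.9000 + 20.2909 + 13.1200 + 5.7000 + 25.0000 + 11.1000 = 89.1109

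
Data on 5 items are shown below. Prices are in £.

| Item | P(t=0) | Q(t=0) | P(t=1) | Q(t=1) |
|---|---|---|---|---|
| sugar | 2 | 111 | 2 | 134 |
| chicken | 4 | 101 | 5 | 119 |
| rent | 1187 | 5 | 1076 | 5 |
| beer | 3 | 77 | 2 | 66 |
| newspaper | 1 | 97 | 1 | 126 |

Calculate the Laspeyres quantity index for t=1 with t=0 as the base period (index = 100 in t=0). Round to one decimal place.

101.7

Laspeyres quantity index uses base-period prices as weights.
ΣP(t=0)·Q(t=1) = 2×134 + 4×119 + 1187×5 + 3×66 + 1×126 = 268 + 476 + 5935 + 198 + 126 = 7003
ΣP(t=0)·Q(t=0) = 2×111 + 4×101 + 1187×5 + 3×77 + 1×97 = 222 + 404 + 5935 + 231 + 97 = 6889
Index = 7003 / 6889 × 100 = 101.6548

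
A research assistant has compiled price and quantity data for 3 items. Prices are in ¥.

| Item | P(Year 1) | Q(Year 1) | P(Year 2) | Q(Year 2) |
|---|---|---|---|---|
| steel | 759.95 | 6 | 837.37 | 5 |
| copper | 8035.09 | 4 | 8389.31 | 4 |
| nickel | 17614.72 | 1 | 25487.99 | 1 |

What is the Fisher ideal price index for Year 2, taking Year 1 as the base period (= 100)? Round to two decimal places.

118.01

Laspeyres component (base-period weights):
ΣP(Year 2)Q(Year 1) = 837.37×6 + 8389.31×4 + 25487.99×1 = 5024.22 + 33557.24 + 25487.99 = 64069.45
ΣP(Year 1)Q(Year 1) = 759.95×6 + 8035.09×4 + 17614.72×1 = 4559.7 + 32140.36 + 17614.72 = 54314.78
L = 64069.45 / 54314.78 × 100 = 117.9595
Paasche component (current-period weights):
ΣP(Year 2)Q(Year 2) = 837.37×5 + 8389.31×4 + 25487.99×1 = 4186.85 + 33557.24 + 25487.99 = 63232.08
ΣP(Year 1)Q(Year 2) = 759.95×5 + 8035.09×4 + 17614.72×1 = 3799.75 + 32140.36 + 17614.72 = 53554.83
P = 63232.08 / 53554.83 × 100 = 118.0698
Fisher = √(L × P) = √(117.9595 × 118.0698) = 118.0146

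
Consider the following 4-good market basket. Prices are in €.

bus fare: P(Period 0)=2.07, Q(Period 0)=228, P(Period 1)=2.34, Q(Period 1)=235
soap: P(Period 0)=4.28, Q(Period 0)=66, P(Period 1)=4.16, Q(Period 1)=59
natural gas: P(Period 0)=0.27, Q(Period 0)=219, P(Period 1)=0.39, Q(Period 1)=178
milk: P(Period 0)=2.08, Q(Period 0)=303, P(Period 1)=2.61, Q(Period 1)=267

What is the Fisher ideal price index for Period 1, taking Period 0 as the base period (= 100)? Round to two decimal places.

116.49

Laspeyres component (base-period weights):
ΣP(Period 1)Q(Period 0) = 2.34×228 + 4.16×66 + 0.39×219 + 2.61×303 = 533.52 + 274.56 + 85.41 + 790.83 = 1684.32
ΣP(Period 0)Q(Period 0) = 2.07×228 + 4.28×66 + 0.27×219 + 2.08×303 = 471.96 + 282.48 + 59.13 + 630.24 = 1443.81
L = 1684.32 / 1443.81 × 100 = 116.6580
Paasche component (current-period weights):
ΣP(Period 1)Q(Period 1) = 2.34×235 + 4.16×59 + 0.39×178 + 2.61×267 = 549.9 + 245.44 + 69.42 + 696.87 = 1561.63
ΣP(Period 0)Q(Period 1) = 2.07×235 + 4.28×59 + 0.27×178 + 2.08×267 = 486.45 + 252.52 + 48.06 + 555.36 = 1342.39
P = 1561.63 / 1342.39 × 100 = 116.3321
Fisher = √(L × P) = √(116.6580 × 116.3321) = 116.4949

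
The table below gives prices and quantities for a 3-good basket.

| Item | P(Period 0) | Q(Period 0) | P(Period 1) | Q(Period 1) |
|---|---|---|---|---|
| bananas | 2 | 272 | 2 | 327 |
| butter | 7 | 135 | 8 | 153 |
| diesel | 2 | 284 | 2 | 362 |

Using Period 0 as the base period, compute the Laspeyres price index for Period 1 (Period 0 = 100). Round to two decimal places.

Laspeyres price index uses base-period quantities as weights.
ΣP(Period 1)·Q(Period 0) = 2×272 + 8×135 + 2×284 = 544 + 1080 + 568 = 2192
ΣP(Period 0)·Q(Period 0) = 2×272 + 7×135 + 2×284 = 544 + 945 + 568 = 2057
Index = 2192 / 2057 × 100 = 106.5630

106.56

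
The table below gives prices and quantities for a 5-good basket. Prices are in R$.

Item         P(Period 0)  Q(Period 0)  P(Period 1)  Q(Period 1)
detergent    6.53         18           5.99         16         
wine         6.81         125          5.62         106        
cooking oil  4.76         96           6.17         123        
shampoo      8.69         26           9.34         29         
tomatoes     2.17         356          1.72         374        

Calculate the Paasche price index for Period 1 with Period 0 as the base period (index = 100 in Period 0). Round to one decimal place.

95.5

Paasche price index uses current-period quantities as weights.
ΣP(Period 1)·Q(Period 1) = 5.99×16 + 5.62×106 + 6.17×123 + 9.34×29 + 1.72×374 = 95.84 + 595.72 + 758.91 + 270.86 + 643.28 = 2364.61
ΣP(Period 0)·Q(Period 1) = 6.53×16 + 6.81×106 + 4.76×123 + 8.69×29 + 2.17×374 = 104.48 + 721.86 + 585.48 + 252.01 + 811.58 = 2475.41
Index = 2364.61 / 2475.41 × 100 = 95.5240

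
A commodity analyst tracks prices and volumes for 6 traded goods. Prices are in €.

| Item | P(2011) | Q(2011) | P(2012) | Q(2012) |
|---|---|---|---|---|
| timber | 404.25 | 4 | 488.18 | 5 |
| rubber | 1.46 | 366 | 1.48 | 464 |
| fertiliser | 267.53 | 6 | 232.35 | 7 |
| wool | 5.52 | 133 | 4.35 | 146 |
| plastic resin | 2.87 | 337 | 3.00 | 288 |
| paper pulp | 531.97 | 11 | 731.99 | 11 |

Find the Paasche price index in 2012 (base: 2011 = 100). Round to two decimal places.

118.66

Paasche price index uses current-period quantities as weights.
ΣP(2012)·Q(2012) = 488.18×5 + 1.48×464 + 232.35×7 + 4.35×146 + 3.00×288 + 731.99×11 = 2440.9 + 686.72 + 1626.45 + 635.1 + 864 + 8051.89 = 14305.06
ΣP(2011)·Q(2012) = 404.25×5 + 1.46×464 + 267.53×7 + 5.52×146 + 2.87×288 + 531.97×11 = 2021.25 + 677.44 + 1872.71 + 805.92 + 826.56 + 5851.67 = 12055.55
Index = 14305.06 / 12055.55 × 100 = 118.6595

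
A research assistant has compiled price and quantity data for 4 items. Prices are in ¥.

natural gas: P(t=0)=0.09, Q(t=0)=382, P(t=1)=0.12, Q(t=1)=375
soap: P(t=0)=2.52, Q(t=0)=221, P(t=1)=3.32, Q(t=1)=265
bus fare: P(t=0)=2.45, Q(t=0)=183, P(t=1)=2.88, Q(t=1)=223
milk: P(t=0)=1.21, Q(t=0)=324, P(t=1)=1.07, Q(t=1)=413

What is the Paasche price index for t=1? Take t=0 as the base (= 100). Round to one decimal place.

Paasche price index uses current-period quantities as weights.
ΣP(t=1)·Q(t=1) = 0.12×375 + 3.32×265 + 2.88×223 + 1.07×413 = 45 + 879.8 + 642.24 + 441.91 = 2008.95
ΣP(t=0)·Q(t=1) = 0.09×375 + 2.52×265 + 2.45×223 + 1.21×413 = 33.75 + 667.8 + 546.35 + 499.73 = 1747.63
Index = 2008.95 / 1747.63 × 100 = 114.9528

115.0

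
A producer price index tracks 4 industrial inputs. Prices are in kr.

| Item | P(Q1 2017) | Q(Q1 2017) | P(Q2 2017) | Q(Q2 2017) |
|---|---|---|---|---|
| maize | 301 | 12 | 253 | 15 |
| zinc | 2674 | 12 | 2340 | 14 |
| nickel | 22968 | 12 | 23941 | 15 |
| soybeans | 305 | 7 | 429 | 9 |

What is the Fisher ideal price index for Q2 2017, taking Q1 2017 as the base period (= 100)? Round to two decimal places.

102.59

Laspeyres component (base-period weights):
ΣP(Q2 2017)Q(Q1 2017) = 253×12 + 2340×12 + 23941×12 + 429×7 = 3036 + 28080 + 287292 + 3003 = 321411
ΣP(Q1 2017)Q(Q1 2017) = 301×12 + 2674×12 + 22968×12 + 305×7 = 3612 + 32088 + 275616 + 2135 = 313451
L = 321411 / 313451 × 100 = 102.5395
Paasche component (current-period weights):
ΣP(Q2 2017)Q(Q2 2017) = 253×15 + 2340×14 + 23941×15 + 429×9 = 3795 + 32760 + 359115 + 3861 = 399531
ΣP(Q1 2017)Q(Q2 2017) = 301×15 + 2674×14 + 22968×15 + 305×9 = 4515 + 37436 + 344520 + 2745 = 389216
P = 399531 / 389216 × 100 = 102.6502
Fisher = √(L × P) = √(102.5395 × 102.6502) = 102.5948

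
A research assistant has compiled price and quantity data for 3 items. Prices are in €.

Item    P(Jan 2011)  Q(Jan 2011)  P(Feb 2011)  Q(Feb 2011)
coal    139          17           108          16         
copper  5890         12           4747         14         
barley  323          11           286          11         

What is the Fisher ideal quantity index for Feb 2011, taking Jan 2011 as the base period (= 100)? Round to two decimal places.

Laspeyres component (base-period weights):
ΣP(Jan 2011)Q(Feb 2011) = 139×16 + 5890×14 + 323×11 = 2224 + 82460 + 3553 = 88237
ΣP(Jan 2011)Q(Jan 2011) = 139×17 + 5890×12 + 323×11 = 2363 + 70680 + 3553 = 76596
L = 88237 / 76596 × 100 = 115.1979
Paasche component (current-period weights):
ΣP(Feb 2011)Q(Feb 2011) = 108×16 + 4747×14 + 286×11 = 1728 + 66458 + 3146 = 71332
ΣP(Feb 2011)Q(Jan 2011) = 108×17 + 4747×12 + 286×11 = 1836 + 56964 + 3146 = 61946
P = 71332 / 61946 × 100 = 115.1519
Fisher = √(L × P) = √(115.1979 × 115.1519) = 115.1749

115.17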